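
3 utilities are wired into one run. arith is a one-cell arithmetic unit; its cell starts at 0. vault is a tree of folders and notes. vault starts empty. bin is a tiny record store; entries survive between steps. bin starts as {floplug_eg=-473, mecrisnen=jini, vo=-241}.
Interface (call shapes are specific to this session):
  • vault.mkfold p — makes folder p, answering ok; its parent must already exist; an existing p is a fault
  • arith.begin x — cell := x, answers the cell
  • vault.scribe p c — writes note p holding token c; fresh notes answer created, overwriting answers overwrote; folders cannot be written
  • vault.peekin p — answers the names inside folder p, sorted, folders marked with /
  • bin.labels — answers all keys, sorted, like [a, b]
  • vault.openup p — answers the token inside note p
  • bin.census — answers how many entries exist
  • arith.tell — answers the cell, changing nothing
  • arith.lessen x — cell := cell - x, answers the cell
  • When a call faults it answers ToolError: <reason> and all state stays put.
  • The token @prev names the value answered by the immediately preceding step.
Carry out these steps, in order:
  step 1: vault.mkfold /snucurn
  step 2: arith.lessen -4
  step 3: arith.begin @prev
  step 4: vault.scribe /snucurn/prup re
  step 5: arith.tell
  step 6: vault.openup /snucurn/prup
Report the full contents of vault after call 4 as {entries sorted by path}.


;; 1. vault.mkfold(p→/snucurn) == ok
;; 2. arith.lessen(x→-4) == 4
;; 3. arith.begin(x→@prev) == 4
;; 4. vault.scribe(p→/snucurn/prup, c→re) == created
;; 5. arith.tell() == 4
;; 6. vault.openup(p→/snucurn/prup) == re

Answer: {snucurn/, snucurn/prup=re}


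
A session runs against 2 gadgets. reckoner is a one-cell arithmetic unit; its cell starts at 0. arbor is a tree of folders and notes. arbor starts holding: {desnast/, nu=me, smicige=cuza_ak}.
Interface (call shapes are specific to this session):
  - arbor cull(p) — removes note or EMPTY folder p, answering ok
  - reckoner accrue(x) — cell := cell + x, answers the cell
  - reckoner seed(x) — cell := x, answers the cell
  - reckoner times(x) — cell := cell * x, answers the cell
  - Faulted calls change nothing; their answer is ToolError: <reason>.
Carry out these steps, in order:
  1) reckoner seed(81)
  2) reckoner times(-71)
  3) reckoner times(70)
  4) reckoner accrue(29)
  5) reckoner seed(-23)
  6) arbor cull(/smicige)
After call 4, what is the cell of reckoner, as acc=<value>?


Answer: acc=-402541

Derivation:
Using reckoner seed(x='81'), → 81.
Now I run reckoner times(x='-71'), and see -5751.
I call reckoner times(x='70'), yielding -402570.
I use reckoner accrue(x='29'), — result: -402541.
Then reckoner seed(x='-23'), and see -23.
Invoking arbor cull(p='/smicige'), yielding ok.


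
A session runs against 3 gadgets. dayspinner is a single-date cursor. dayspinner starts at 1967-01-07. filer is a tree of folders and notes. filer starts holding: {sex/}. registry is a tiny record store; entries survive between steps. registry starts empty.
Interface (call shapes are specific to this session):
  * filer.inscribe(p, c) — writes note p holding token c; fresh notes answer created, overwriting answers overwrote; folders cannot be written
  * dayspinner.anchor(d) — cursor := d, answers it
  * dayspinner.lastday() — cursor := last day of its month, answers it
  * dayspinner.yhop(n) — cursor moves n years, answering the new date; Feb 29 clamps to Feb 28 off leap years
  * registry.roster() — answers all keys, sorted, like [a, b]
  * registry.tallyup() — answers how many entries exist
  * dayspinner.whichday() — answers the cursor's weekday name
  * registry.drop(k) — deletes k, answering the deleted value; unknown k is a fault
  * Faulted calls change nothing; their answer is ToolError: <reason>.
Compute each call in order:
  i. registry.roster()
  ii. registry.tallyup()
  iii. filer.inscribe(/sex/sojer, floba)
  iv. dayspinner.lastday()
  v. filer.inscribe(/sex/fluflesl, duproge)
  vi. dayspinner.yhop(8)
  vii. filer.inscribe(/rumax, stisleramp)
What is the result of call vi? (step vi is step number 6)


Answer: 1975-01-31

Derivation:
==> roster()
<== []
==> tallyup()
<== 0
==> inscribe(/sex/sojer, floba)
<== created
==> lastday()
<== 1967-01-31
==> inscribe(/sex/fluflesl, duproge)
<== created
==> yhop(8)
<== 1975-01-31
==> inscribe(/rumax, stisleramp)
<== created


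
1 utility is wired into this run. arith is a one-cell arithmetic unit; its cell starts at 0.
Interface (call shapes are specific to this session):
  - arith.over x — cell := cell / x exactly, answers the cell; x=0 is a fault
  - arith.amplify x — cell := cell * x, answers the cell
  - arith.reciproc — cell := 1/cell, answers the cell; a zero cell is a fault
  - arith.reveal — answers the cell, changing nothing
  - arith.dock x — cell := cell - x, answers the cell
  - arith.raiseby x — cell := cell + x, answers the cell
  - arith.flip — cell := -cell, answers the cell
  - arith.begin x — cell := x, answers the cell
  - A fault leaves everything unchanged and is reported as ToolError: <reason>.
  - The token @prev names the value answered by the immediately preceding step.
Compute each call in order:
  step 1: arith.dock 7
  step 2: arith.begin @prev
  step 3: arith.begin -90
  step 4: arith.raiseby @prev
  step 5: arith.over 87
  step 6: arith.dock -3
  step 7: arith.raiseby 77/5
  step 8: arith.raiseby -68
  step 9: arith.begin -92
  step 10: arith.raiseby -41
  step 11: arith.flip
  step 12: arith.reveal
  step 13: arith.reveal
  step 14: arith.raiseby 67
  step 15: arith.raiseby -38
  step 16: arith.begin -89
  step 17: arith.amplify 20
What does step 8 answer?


Answer: -7492/145

Derivation:
I try arith.dock using x=7, and get -7.
Calling arith.begin using x=@prev, which returns -7.
I use arith.begin using x=-90, and see -90.
I run arith.raiseby using x=@prev, and observe -180.
I invoke arith.over using x=87: -60/29.
I try arith.dock using x=-3, which returns 27/29.
Using arith.raiseby using x=77/5, and observe 2368/145.
Calling arith.raiseby using x=-68, giving -7492/145.
Now I run arith.begin using x=-92, giving -92.
Next I call arith.raiseby using x=-41, yielding -133.
Calling arith.flip(), yielding 133.
Calling arith.reveal, and see 133.
I invoke arith.reveal(), — result: 133.
Now I run arith.raiseby using x=67, yielding 200.
Now I run arith.raiseby using x=-38: 162.
I invoke arith.begin using x=-89, giving -89.
Then arith.amplify using x=20, and see -1780.


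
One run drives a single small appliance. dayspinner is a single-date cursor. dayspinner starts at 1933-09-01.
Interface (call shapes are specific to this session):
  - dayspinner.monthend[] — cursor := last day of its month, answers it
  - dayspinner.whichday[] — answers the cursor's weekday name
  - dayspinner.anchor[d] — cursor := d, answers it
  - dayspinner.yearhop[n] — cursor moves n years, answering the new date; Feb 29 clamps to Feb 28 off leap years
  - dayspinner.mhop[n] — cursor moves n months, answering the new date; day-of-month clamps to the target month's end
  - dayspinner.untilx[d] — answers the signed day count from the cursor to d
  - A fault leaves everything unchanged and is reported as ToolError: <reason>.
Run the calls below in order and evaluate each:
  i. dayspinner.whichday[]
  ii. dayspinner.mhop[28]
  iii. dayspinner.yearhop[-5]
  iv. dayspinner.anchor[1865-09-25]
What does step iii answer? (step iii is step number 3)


% dayspinner.whichday
[out] Friday
% dayspinner.mhop n→28
[out] 1936-01-01
% dayspinner.yearhop n→-5
[out] 1931-01-01
% dayspinner.anchor d→1865-09-25
[out] 1865-09-25

Answer: 1931-01-01


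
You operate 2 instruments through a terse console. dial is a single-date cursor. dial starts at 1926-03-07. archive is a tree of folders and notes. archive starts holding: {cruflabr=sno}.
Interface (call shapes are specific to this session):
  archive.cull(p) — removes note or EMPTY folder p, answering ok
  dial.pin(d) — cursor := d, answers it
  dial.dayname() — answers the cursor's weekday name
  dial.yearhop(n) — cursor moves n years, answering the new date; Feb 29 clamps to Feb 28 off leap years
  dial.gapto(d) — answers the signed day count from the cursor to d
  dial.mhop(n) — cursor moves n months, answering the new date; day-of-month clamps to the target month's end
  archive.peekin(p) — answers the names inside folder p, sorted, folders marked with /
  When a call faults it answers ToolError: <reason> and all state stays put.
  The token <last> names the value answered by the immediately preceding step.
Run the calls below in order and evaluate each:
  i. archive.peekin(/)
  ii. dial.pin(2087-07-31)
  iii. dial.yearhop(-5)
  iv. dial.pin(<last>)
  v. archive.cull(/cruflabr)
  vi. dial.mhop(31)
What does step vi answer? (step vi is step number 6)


;; 1. archive.peekin(/) => [cruflabr]
;; 2. dial.pin(2087-07-31) => 2087-07-31
;; 3. dial.yearhop(-5) => 2082-07-31
;; 4. dial.pin(<last>) => 2082-07-31
;; 5. archive.cull(/cruflabr) => ok
;; 6. dial.mhop(31) => 2085-02-28

Answer: 2085-02-28


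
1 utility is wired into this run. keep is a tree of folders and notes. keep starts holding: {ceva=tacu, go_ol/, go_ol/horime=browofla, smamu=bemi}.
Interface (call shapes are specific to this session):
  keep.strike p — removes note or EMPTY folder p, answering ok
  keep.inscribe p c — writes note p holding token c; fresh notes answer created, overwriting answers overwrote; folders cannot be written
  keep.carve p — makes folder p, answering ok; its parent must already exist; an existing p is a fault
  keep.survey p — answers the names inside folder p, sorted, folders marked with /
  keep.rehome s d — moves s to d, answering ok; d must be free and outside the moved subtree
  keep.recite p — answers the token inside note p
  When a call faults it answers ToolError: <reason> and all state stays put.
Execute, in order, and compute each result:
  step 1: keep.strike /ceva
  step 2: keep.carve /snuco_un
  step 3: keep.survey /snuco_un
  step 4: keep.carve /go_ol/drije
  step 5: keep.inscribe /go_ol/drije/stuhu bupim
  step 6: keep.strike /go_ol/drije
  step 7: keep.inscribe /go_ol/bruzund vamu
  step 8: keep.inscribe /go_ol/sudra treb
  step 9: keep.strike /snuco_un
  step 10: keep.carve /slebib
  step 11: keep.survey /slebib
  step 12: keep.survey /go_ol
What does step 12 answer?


Answer: [bruzund, drije/, horime, sudra]

Derivation:
>> strike(/ceva)
<< ok
>> carve(/snuco_un)
<< ok
>> survey(/snuco_un)
<< []
>> carve(/go_ol/drije)
<< ok
>> inscribe(/go_ol/drije/stuhu, bupim)
<< created
>> strike(/go_ol/drije)
<< ToolError: not empty
>> inscribe(/go_ol/bruzund, vamu)
<< created
>> inscribe(/go_ol/sudra, treb)
<< created
>> strike(/snuco_un)
<< ok
>> carve(/slebib)
<< ok
>> survey(/slebib)
<< []
>> survey(/go_ol)
<< [bruzund, drije/, horime, sudra]


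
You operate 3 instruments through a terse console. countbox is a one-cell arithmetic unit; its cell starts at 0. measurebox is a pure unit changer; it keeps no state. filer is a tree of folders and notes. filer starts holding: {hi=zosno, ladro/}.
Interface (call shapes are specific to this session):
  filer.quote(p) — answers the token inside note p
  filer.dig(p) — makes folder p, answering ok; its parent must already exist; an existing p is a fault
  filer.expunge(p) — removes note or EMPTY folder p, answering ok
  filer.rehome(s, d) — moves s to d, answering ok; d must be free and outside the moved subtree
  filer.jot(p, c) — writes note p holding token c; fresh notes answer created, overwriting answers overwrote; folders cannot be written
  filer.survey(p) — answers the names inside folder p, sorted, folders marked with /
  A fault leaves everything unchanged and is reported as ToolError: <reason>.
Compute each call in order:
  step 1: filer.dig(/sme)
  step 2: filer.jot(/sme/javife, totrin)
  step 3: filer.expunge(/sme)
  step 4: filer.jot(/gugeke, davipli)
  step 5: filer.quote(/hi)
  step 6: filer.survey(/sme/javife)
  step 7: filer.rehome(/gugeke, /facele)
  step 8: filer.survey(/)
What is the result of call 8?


# dig(p: /sme) => ok
# jot(p: /sme/javife, c: totrin) => created
# expunge(p: /sme) => ToolError: not empty
# jot(p: /gugeke, c: davipli) => created
# quote(p: /hi) => zosno
# survey(p: /sme/javife) => ToolError: not a directory
# rehome(s: /gugeke, d: /facele) => ok
# survey(p: /) => [facele, hi, ladro/, sme/]

Answer: [facele, hi, ladro/, sme/]


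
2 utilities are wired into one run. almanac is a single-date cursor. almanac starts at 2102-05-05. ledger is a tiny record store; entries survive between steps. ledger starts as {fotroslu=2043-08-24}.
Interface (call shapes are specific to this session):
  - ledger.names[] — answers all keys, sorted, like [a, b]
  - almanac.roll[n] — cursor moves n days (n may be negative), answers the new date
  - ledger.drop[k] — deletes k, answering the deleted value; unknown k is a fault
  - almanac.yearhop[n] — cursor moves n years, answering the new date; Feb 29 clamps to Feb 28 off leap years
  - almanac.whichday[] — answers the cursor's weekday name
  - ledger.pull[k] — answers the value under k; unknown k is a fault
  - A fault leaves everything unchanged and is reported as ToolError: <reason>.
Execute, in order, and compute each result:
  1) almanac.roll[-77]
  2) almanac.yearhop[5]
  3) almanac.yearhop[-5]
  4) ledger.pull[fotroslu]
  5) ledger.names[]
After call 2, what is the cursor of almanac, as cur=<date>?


Answer: cur=2107-02-17

Derivation:
Now I run roll using n='-77', yielding 2102-02-17.
Next I call yearhop using n='5', which returns 2107-02-17.
Next I call yearhop using n='-5', which returns 2102-02-17.
I invoke pull using k='fotroslu', giving 2043-08-24.
Now I run names(), — result: [fotroslu].


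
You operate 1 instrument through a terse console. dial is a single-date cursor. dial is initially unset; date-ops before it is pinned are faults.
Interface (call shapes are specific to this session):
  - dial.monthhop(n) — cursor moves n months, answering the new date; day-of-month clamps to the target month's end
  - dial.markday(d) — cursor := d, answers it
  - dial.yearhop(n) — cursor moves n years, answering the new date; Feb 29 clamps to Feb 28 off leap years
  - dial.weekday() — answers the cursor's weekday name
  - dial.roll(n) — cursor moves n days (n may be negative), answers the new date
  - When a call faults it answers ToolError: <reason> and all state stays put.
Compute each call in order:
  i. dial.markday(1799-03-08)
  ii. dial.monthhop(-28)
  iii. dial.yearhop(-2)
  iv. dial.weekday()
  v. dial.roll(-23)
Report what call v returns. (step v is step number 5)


Answer: 1794-10-16

Derivation:
I try dial.markday on d→1799-03-08, yielding 1799-03-08.
Now I run dial.monthhop on n→-28, giving 1796-11-08.
Now I run dial.yearhop on n→-2, giving 1794-11-08.
I call dial.weekday(), giving Saturday.
I try dial.roll on n→-23, which returns 1794-10-16.


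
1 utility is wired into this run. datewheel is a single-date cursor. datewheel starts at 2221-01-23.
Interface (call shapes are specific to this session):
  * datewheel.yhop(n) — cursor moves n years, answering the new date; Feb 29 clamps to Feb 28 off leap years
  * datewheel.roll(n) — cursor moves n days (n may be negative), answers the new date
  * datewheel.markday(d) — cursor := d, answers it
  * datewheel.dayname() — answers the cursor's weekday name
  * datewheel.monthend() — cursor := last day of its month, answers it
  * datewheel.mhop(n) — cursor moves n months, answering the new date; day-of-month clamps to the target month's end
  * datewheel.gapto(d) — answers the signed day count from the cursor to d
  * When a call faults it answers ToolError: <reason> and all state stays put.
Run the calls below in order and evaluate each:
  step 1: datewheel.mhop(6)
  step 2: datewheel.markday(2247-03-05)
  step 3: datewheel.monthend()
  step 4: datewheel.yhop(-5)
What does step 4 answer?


Answer: 2242-03-31

Derivation:
>>> datewheel.mhop n=6
:: 2221-07-23
>>> datewheel.markday d=2247-03-05
:: 2247-03-05
>>> datewheel.monthend
:: 2247-03-31
>>> datewheel.yhop n=-5
:: 2242-03-31


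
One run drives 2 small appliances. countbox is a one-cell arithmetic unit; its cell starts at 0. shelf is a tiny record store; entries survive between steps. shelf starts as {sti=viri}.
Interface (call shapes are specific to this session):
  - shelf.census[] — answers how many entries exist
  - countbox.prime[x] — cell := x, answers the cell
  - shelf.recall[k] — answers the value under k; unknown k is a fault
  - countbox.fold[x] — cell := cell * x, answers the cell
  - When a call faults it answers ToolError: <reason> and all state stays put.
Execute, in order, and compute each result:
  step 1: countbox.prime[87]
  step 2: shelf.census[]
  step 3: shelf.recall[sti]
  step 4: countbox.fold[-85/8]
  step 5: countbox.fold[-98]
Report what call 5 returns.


Answer: 362355/4

Derivation:
==> countbox.prime(87)
<== 87
==> shelf.census()
<== 1
==> shelf.recall(sti)
<== viri
==> countbox.fold(-85/8)
<== -7395/8
==> countbox.fold(-98)
<== 362355/4


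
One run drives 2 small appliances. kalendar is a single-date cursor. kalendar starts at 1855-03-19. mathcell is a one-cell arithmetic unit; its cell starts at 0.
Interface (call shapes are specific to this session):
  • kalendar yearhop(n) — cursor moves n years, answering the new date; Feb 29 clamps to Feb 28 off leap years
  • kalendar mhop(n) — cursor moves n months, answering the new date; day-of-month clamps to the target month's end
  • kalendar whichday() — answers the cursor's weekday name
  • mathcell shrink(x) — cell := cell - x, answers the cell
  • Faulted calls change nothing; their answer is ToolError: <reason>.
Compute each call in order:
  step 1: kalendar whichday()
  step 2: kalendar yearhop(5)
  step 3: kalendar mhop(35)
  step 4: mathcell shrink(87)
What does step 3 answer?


Answer: 1863-02-19

Derivation:
// 1. kalendar whichday() => Monday
// 2. kalendar yearhop(n: 5) => 1860-03-19
// 3. kalendar mhop(n: 35) => 1863-02-19
// 4. mathcell shrink(x: 87) => -87


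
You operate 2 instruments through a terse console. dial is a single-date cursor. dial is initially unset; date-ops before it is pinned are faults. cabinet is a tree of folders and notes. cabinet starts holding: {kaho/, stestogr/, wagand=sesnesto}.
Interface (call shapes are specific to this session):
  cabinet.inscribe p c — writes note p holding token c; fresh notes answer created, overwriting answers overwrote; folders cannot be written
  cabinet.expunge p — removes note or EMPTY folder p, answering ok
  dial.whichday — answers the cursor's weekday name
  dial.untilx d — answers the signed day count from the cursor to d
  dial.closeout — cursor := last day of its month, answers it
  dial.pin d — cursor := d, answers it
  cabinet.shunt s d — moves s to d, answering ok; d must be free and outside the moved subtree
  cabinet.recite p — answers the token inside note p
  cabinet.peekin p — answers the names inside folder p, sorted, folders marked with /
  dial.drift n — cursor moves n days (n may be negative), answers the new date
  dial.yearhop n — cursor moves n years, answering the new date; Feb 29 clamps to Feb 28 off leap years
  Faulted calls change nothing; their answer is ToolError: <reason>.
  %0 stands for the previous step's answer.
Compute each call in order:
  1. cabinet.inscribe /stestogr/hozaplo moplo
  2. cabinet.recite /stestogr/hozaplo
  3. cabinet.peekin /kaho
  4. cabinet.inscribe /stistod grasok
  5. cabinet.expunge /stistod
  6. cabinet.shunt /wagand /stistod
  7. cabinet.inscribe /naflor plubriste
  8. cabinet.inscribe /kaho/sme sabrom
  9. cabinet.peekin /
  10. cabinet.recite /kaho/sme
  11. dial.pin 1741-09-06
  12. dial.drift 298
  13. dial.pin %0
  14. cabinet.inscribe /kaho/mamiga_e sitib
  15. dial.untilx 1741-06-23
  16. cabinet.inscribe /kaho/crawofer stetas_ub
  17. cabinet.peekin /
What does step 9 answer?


> cabinet.inscribe p→/stestogr/hozaplo c→moplo
= created
> cabinet.recite p→/stestogr/hozaplo
= moplo
> cabinet.peekin p→/kaho
= []
> cabinet.inscribe p→/stistod c→grasok
= created
> cabinet.expunge p→/stistod
= ok
> cabinet.shunt s→/wagand d→/stistod
= ok
> cabinet.inscribe p→/naflor c→plubriste
= created
> cabinet.inscribe p→/kaho/sme c→sabrom
= created
> cabinet.peekin p→/
= [kaho/, naflor, stestogr/, stistod]
> cabinet.recite p→/kaho/sme
= sabrom
> dial.pin d→1741-09-06
= 1741-09-06
> dial.drift n→298
= 1742-07-01
> dial.pin d→%0
= 1742-07-01
> cabinet.inscribe p→/kaho/mamiga_e c→sitib
= created
> dial.untilx d→1741-06-23
= -373
> cabinet.inscribe p→/kaho/crawofer c→stetas_ub
= created
> cabinet.peekin p→/
= [kaho/, naflor, stestogr/, stistod]

Answer: [kaho/, naflor, stestogr/, stistod]


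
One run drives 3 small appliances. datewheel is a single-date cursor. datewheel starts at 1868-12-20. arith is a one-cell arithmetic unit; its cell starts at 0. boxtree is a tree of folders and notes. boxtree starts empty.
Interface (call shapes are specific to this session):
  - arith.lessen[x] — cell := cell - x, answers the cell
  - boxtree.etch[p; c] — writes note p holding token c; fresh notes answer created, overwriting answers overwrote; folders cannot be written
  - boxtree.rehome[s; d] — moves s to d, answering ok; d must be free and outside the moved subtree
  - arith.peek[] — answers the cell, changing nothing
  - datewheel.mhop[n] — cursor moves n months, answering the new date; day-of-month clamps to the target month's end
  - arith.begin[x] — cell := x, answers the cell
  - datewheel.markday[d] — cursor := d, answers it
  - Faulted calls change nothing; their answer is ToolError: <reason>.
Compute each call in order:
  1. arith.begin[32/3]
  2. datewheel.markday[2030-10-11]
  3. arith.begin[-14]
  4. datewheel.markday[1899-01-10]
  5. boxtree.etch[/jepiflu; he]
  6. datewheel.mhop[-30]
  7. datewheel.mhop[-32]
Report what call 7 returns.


Answer: 1893-11-10

Derivation:
// arith.begin(x→32/3) ~> 32/3
// datewheel.markday(d→2030-10-11) ~> 2030-10-11
// arith.begin(x→-14) ~> -14
// datewheel.markday(d→1899-01-10) ~> 1899-01-10
// boxtree.etch(p→/jepiflu, c→he) ~> created
// datewheel.mhop(n→-30) ~> 1896-07-10
// datewheel.mhop(n→-32) ~> 1893-11-10


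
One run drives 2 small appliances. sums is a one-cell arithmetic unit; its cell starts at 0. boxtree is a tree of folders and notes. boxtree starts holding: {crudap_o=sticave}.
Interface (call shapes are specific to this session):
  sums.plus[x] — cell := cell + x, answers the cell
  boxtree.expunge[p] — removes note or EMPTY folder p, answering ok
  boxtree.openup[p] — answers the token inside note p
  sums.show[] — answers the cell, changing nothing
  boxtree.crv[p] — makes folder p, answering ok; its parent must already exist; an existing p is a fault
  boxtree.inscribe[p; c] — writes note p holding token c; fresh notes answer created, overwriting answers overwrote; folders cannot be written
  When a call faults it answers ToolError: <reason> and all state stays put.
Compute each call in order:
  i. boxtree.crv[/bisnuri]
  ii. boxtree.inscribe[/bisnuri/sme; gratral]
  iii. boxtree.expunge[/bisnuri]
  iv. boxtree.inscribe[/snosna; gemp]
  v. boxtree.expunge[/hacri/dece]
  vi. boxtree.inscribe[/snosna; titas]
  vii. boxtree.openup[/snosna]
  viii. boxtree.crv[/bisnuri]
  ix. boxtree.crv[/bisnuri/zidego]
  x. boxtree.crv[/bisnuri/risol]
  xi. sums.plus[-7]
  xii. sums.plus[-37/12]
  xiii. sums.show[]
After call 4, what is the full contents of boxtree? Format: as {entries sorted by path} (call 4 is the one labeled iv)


# boxtree.crv(p→/bisnuri) -> ok
# boxtree.inscribe(p→/bisnuri/sme, c→gratral) -> created
# boxtree.expunge(p→/bisnuri) -> ToolError: not empty
# boxtree.inscribe(p→/snosna, c→gemp) -> created
# boxtree.expunge(p→/hacri/dece) -> ToolError: not found
# boxtree.inscribe(p→/snosna, c→titas) -> overwrote
# boxtree.openup(p→/snosna) -> titas
# boxtree.crv(p→/bisnuri) -> ToolError: exists
# boxtree.crv(p→/bisnuri/zidego) -> ok
# boxtree.crv(p→/bisnuri/risol) -> ok
# sums.plus(x→-7) -> -7
# sums.plus(x→-37/12) -> -121/12
# sums.show() -> -121/12

Answer: {bisnuri/, bisnuri/sme=gratral, crudap_o=sticave, snosna=gemp}


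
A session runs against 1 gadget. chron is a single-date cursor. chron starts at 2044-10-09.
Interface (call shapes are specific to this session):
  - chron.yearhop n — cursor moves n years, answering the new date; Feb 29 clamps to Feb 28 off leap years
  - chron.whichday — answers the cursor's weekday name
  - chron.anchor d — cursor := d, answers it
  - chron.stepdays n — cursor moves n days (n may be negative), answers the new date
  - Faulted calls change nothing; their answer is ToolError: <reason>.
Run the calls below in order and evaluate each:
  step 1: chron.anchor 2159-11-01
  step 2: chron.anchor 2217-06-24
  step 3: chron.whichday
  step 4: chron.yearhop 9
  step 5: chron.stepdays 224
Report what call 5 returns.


Answer: 2227-02-03

Derivation:
~$ anchor d→2159-11-01
= 2159-11-01
~$ anchor d→2217-06-24
= 2217-06-24
~$ whichday
= Tuesday
~$ yearhop n→9
= 2226-06-24
~$ stepdays n→224
= 2227-02-03


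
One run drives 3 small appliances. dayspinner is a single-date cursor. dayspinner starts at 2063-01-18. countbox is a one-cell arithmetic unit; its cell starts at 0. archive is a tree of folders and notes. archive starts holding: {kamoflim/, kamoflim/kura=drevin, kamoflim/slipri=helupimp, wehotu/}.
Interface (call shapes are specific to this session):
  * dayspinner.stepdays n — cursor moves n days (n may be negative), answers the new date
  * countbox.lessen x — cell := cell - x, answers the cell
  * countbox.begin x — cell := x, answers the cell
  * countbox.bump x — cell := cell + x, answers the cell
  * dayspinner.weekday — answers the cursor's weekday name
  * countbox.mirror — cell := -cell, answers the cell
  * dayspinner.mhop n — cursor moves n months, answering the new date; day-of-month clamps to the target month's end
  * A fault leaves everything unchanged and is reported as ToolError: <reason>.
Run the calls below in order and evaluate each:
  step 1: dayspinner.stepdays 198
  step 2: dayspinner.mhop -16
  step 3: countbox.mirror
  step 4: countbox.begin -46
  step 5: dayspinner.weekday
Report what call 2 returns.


>>> dayspinner.stepdays n: 198
  2063-08-04
>>> dayspinner.mhop n: -16
  2062-04-04
>>> countbox.mirror
  0
>>> countbox.begin x: -46
  -46
>>> dayspinner.weekday
  Tuesday

Answer: 2062-04-04


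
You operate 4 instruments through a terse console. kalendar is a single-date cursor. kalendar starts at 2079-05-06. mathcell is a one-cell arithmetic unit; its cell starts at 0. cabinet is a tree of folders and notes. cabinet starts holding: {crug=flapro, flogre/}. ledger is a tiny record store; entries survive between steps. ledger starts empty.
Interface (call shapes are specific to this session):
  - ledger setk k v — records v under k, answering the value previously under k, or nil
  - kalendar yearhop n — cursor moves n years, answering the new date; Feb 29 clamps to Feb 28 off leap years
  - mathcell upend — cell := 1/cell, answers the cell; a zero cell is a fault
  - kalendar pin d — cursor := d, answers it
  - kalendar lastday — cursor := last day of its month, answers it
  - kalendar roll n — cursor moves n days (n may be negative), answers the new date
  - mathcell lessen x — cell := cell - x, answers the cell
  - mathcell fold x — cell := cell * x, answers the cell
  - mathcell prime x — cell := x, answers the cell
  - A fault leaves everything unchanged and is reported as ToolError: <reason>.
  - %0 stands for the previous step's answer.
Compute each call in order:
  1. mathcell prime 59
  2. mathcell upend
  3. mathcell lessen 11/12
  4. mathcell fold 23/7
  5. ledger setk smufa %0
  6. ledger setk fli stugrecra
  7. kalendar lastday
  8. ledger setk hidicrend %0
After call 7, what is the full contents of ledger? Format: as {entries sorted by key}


-- mathcell prime(x='59') => 59
-- mathcell upend() => 1/59
-- mathcell lessen(x='11/12') => -637/708
-- mathcell fold(x='23/7') => -2093/708
-- ledger setk(k='smufa', v='%0') => nil
-- ledger setk(k='fli', v='stugrecra') => nil
-- kalendar lastday() => 2079-05-31
-- ledger setk(k='hidicrend', v='%0') => nil

Answer: {fli=stugrecra, smufa=-2093/708}


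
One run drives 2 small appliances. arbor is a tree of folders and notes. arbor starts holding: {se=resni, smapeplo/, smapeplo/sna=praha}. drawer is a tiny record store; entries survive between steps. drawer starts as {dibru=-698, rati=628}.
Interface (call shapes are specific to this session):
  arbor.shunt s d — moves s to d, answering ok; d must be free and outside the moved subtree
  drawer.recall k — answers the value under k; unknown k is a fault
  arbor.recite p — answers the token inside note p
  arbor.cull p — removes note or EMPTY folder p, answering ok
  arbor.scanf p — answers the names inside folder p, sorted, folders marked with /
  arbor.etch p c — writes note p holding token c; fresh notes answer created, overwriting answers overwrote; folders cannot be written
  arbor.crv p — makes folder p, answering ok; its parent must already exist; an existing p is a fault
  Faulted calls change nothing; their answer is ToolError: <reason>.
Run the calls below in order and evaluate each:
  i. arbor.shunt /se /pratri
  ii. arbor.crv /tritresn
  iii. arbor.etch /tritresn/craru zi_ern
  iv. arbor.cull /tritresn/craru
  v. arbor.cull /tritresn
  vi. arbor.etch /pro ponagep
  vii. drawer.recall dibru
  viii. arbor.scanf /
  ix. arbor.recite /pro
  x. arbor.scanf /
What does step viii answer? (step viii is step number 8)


Answer: [pratri, pro, smapeplo/]

Derivation:
I run arbor.shunt passing s=/se, d=/pratri, — result: ok.
Next I call arbor.crv passing p=/tritresn, giving ok.
I use arbor.etch passing p=/tritresn/craru, c=zi_ern, — result: created.
I call arbor.cull passing p=/tritresn/craru: ok.
I run arbor.cull passing p=/tritresn, → ok.
Next I call arbor.etch passing p=/pro, c=ponagep: created.
Then drawer.recall passing k=dibru, yielding -698.
Then arbor.scanf passing p=/, → [pratri, pro, smapeplo/].
Using arbor.recite passing p=/pro, — result: ponagep.
I try arbor.scanf passing p=/, → [pratri, pro, smapeplo/].


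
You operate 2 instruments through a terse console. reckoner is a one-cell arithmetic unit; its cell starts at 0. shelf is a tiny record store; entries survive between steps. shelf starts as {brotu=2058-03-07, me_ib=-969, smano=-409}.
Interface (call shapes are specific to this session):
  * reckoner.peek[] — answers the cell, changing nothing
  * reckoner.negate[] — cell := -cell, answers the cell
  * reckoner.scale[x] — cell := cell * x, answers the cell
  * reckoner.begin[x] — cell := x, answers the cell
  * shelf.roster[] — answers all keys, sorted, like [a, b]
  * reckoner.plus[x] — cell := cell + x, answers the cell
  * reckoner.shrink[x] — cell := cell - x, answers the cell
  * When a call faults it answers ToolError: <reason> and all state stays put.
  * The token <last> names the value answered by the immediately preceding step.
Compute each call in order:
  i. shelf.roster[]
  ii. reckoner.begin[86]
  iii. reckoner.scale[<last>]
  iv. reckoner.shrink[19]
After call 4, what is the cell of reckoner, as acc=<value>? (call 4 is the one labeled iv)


Answer: acc=7377

Derivation:
// 1. shelf.roster() -> [brotu, me_ib, smano]
// 2. reckoner.begin(86) -> 86
// 3. reckoner.scale(<last>) -> 7396
// 4. reckoner.shrink(19) -> 7377


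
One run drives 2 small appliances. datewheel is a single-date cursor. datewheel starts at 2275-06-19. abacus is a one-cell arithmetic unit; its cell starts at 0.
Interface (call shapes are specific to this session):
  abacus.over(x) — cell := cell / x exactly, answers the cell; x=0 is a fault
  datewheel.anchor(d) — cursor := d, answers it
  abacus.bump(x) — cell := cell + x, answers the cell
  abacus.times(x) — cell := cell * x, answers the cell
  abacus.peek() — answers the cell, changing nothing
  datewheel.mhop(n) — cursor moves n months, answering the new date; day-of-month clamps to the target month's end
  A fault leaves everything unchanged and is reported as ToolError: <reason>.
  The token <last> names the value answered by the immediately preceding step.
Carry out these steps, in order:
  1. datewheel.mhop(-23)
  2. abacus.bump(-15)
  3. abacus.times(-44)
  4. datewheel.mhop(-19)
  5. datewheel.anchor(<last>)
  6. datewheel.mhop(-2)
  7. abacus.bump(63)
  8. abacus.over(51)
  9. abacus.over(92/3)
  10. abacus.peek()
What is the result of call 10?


Do: mhop[-23]
See: 2273-07-19
Do: bump[-15]
See: -15
Do: times[-44]
See: 660
Do: mhop[-19]
See: 2271-12-19
Do: anchor[<last>]
See: 2271-12-19
Do: mhop[-2]
See: 2271-10-19
Do: bump[63]
See: 723
Do: over[51]
See: 241/17
Do: over[92/3]
See: 723/1564
Do: peek[]
See: 723/1564

Answer: 723/1564


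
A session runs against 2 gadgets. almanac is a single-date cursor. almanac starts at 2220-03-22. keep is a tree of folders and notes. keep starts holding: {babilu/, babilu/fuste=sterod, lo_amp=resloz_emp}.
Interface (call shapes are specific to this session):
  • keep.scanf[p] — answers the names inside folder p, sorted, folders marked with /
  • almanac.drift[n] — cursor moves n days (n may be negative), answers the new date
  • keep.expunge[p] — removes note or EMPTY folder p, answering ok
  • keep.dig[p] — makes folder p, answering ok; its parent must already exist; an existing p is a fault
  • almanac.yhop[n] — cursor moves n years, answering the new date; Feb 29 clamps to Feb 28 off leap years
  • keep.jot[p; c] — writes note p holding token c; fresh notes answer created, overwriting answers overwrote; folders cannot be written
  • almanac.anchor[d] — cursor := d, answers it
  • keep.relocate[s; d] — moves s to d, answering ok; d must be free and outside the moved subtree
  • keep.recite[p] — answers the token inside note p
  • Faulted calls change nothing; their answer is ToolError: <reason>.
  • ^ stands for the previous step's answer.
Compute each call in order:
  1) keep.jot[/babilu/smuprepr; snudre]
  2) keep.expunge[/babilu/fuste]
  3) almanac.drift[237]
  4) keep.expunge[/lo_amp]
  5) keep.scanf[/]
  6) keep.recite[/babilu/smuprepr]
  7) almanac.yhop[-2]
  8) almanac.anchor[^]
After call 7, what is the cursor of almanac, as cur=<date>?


// 1. keep.jot(p: /babilu/smuprepr, c: snudre) == created
// 2. keep.expunge(p: /babilu/fuste) == ok
// 3. almanac.drift(n: 237) == 2220-11-14
// 4. keep.expunge(p: /lo_amp) == ok
// 5. keep.scanf(p: /) == [babilu/]
// 6. keep.recite(p: /babilu/smuprepr) == snudre
// 7. almanac.yhop(n: -2) == 2218-11-14
// 8. almanac.anchor(d: ^) == 2218-11-14

Answer: cur=2218-11-14


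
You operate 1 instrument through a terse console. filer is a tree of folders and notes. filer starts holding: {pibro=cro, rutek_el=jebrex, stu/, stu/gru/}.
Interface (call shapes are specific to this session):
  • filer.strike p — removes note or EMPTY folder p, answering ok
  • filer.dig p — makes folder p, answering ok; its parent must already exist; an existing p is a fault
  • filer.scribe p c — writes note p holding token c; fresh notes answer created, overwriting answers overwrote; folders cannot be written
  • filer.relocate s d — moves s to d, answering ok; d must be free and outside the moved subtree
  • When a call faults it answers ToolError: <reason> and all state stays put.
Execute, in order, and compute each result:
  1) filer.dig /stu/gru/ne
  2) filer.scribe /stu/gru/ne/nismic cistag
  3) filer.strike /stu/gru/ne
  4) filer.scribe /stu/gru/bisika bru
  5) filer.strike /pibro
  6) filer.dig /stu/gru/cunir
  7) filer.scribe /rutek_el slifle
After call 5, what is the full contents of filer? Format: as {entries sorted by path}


Answer: {rutek_el=jebrex, stu/, stu/gru/, stu/gru/bisika=bru, stu/gru/ne/, stu/gru/ne/nismic=cistag}

Derivation:
Calling dig with p→/stu/gru/ne, and get ok.
I try scribe with p→/stu/gru/ne/nismic, c→cistag: created.
Now I run strike with p→/stu/gru/ne, yielding ToolError: not empty.
Then scribe with p→/stu/gru/bisika, c→bru, which returns created.
I try strike with p→/pibro: ok.
Now I run dig with p→/stu/gru/cunir, — result: ok.
Calling scribe with p→/rutek_el, c→slifle, which returns overwrote.


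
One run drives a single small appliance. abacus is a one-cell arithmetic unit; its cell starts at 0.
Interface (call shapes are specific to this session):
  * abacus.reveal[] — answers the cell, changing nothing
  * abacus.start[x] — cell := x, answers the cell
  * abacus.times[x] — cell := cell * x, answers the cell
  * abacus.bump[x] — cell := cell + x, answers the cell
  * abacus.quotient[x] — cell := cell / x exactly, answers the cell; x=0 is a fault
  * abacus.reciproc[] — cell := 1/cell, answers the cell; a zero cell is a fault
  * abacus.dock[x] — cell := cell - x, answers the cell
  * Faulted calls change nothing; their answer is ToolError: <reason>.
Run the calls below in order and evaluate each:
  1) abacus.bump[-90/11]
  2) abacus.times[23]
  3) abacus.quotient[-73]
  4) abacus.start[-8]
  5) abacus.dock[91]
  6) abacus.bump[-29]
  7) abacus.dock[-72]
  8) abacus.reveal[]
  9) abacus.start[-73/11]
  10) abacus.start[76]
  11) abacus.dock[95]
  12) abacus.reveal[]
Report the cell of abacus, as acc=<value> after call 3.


I try abacus.bump passing x: -90/11, yielding -90/11.
I use abacus.times passing x: 23, — result: -2070/11.
I try abacus.quotient passing x: -73, which returns 2070/803.
I call abacus.start passing x: -8, which returns -8.
Next I call abacus.dock passing x: 91: -99.
I invoke abacus.bump passing x: -29, and get -128.
I try abacus.dock passing x: -72, yielding -56.
Now I run abacus.reveal, and observe -56.
Invoking abacus.start passing x: -73/11, giving -73/11.
I use abacus.start passing x: 76: 76.
Now I run abacus.dock passing x: 95: -19.
Now I run abacus.reveal, giving -19.

Answer: acc=2070/803


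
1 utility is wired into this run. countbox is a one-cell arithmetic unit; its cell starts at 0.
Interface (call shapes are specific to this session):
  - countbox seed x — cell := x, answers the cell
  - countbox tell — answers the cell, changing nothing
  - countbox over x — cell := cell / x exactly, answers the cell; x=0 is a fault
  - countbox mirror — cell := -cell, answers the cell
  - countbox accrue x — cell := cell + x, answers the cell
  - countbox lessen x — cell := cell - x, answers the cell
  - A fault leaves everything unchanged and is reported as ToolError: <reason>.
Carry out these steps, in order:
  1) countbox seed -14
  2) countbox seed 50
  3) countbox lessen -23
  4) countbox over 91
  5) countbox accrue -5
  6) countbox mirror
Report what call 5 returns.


~$ countbox seed x→-14
  -14
~$ countbox seed x→50
  50
~$ countbox lessen x→-23
  73
~$ countbox over x→91
  73/91
~$ countbox accrue x→-5
  -382/91
~$ countbox mirror
  382/91

Answer: -382/91


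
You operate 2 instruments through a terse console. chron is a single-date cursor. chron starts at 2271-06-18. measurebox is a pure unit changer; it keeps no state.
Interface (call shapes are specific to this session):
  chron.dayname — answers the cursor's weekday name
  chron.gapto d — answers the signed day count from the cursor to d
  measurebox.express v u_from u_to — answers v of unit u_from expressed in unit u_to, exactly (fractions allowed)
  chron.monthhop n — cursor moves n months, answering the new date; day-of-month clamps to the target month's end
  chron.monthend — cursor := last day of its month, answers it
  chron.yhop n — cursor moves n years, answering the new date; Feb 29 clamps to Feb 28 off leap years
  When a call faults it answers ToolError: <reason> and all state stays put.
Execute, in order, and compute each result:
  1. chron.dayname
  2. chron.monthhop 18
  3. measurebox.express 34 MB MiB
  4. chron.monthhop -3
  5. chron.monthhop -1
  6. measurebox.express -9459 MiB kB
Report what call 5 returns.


~$ chron.dayname
  Sunday
~$ chron.monthhop n=18
  2272-12-18
~$ measurebox.express v=34 u_from=MB u_to=MiB
  265625/8192
~$ chron.monthhop n=-3
  2272-09-18
~$ chron.monthhop n=-1
  2272-08-18
~$ measurebox.express v=-9459 u_from=MiB u_to=kB
  -1239810048/125

Answer: 2272-08-18
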